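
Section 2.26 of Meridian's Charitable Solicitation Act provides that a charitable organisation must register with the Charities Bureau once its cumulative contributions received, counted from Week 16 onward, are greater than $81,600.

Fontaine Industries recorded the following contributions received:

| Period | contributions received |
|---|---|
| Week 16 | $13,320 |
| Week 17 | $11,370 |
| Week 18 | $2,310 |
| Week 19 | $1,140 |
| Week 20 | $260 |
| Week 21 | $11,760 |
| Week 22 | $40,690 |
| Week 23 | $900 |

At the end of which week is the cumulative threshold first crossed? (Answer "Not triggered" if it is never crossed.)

Through Week 16: $13,320
Through Week 17: $24,690
Through Week 18: $27,000
Through Week 19: $28,140
Through Week 20: $28,400
Through Week 21: $40,160
Through Week 22: $80,850
Through Week 23: $81,750 ← exceeds threshold

Week 23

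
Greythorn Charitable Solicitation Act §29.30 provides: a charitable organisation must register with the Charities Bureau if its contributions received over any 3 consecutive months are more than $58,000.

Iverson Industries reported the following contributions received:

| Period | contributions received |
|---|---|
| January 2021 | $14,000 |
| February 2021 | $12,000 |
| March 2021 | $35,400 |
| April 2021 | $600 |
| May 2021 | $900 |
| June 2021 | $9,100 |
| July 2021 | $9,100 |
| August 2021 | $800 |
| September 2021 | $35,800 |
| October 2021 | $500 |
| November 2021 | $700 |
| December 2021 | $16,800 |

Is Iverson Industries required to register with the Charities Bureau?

Yes

January 2021–March 2021: $14,000 + $12,000 + $35,400 = $61,400 (over)
February 2021–April 2021: $12,000 + $35,400 + $600 = $48,000 (under)
March 2021–May 2021: $35,400 + $600 + $900 = $36,900 (under)
April 2021–June 2021: $600 + $900 + $9,100 = $10,600 (under)
May 2021–July 2021: $900 + $9,100 + $9,100 = $19,100 (under)
June 2021–August 2021: $9,100 + $9,100 + $800 = $19,000 (under)
July 2021–September 2021: $9,100 + $800 + $35,800 = $45,700 (under)
August 2021–October 2021: $800 + $35,800 + $500 = $37,100 (under)
September 2021–November 2021: $35,800 + $500 + $700 = $37,000 (under)
October 2021–December 2021: $500 + $700 + $16,800 = $18,000 (under)
At least one window exceeds $58,000.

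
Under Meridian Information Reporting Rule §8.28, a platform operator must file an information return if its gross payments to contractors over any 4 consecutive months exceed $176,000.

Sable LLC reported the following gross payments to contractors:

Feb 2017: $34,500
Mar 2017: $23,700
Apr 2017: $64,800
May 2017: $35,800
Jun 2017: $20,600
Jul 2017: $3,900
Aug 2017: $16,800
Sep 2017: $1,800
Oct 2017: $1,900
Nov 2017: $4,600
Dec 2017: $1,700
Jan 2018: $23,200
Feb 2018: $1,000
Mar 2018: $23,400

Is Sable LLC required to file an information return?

Feb 2017–May 2017: $34,500 + $23,700 + $64,800 + $35,800 = $158,800 (under)
Mar 2017–Jun 2017: $23,700 + $64,800 + $35,800 + $20,600 = $144,900 (under)
Apr 2017–Jul 2017: $64,800 + $35,800 + $20,600 + $3,900 = $125,100 (under)
May 2017–Aug 2017: $35,800 + $20,600 + $3,900 + $16,800 = $77,100 (under)
Jun 2017–Sep 2017: $20,600 + $3,900 + $16,800 + $1,800 = $43,100 (under)
Jul 2017–Oct 2017: $3,900 + $16,800 + $1,800 + $1,900 = $24,400 (under)
Aug 2017–Nov 2017: $16,800 + $1,800 + $1,900 + $4,600 = $25,100 (under)
Sep 2017–Dec 2017: $1,800 + $1,900 + $4,600 + $1,700 = $10,000 (under)
Oct 2017–Jan 2018: $1,900 + $4,600 + $1,700 + $23,200 = $31,400 (under)
Nov 2017–Feb 2018: $4,600 + $1,700 + $23,200 + $1,000 = $30,500 (under)
Dec 2017–Mar 2018: $1,700 + $23,200 + $1,000 + $23,400 = $49,300 (under)
No window exceeds $176,000.

No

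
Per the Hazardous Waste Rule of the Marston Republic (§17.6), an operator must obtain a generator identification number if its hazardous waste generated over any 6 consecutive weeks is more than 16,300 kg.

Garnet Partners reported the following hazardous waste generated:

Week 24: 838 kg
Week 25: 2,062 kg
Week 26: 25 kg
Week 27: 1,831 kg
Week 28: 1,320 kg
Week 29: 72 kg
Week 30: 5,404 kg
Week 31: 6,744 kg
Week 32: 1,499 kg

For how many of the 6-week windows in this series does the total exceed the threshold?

Week 24–Week 29: 838 kg + 2,062 kg + 25 kg + 1,831 kg + 1,320 kg + 72 kg = 6,148 kg (under)
Week 25–Week 30: 2,062 kg + 25 kg + 1,831 kg + 1,320 kg + 72 kg + 5,404 kg = 10,714 kg (under)
Week 26–Week 31: 25 kg + 1,831 kg + 1,320 kg + 72 kg + 5,404 kg + 6,744 kg = 15,396 kg (under)
Week 27–Week 32: 1,831 kg + 1,320 kg + 72 kg + 5,404 kg + 6,744 kg + 1,499 kg = 16,870 kg (over)
1 window exceeds the threshold.

1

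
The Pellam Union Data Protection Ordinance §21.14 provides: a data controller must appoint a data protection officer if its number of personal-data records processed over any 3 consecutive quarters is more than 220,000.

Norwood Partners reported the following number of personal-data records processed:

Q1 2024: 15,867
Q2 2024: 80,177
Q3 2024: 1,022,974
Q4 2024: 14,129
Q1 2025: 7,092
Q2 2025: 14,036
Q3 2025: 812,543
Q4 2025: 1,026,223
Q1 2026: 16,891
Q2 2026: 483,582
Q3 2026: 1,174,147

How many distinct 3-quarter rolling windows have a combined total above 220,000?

8

Q1 2024–Q3 2024: 15,867 + 80,177 + 1,022,974 = 1,119,018 (over)
Q2 2024–Q4 2024: 80,177 + 1,022,974 + 14,129 = 1,117,280 (over)
Q3 2024–Q1 2025: 1,022,974 + 14,129 + 7,092 = 1,044,195 (over)
Q4 2024–Q2 2025: 14,129 + 7,092 + 14,036 = 35,257 (under)
Q1 2025–Q3 2025: 7,092 + 14,036 + 812,543 = 833,671 (over)
Q2 2025–Q4 2025: 14,036 + 812,543 + 1,026,223 = 1,852,802 (over)
Q3 2025–Q1 2026: 812,543 + 1,026,223 + 16,891 = 1,855,657 (over)
Q4 2025–Q2 2026: 1,026,223 + 16,891 + 483,582 = 1,526,696 (over)
Q1 2026–Q3 2026: 16,891 + 483,582 + 1,174,147 = 1,674,620 (over)
8 windows exceed the threshold.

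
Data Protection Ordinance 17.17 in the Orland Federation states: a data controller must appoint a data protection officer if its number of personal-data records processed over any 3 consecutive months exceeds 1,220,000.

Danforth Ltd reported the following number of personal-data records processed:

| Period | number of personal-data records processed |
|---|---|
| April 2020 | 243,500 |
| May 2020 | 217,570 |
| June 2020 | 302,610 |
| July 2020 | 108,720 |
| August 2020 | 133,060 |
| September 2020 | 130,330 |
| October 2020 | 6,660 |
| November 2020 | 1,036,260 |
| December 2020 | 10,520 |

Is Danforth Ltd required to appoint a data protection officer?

April 2020–June 2020: 243,500 + 217,570 + 302,610 = 763,680 (under)
May 2020–July 2020: 217,570 + 302,610 + 108,720 = 628,900 (under)
June 2020–August 2020: 302,610 + 108,720 + 133,060 = 544,390 (under)
July 2020–September 2020: 108,720 + 133,060 + 130,330 = 372,110 (under)
August 2020–October 2020: 133,060 + 130,330 + 6,660 = 270,050 (under)
September 2020–November 2020: 130,330 + 6,660 + 1,036,260 = 1,173,250 (under)
October 2020–December 2020: 6,660 + 1,036,260 + 10,520 = 1,053,440 (under)
No window exceeds 1,220,000.

No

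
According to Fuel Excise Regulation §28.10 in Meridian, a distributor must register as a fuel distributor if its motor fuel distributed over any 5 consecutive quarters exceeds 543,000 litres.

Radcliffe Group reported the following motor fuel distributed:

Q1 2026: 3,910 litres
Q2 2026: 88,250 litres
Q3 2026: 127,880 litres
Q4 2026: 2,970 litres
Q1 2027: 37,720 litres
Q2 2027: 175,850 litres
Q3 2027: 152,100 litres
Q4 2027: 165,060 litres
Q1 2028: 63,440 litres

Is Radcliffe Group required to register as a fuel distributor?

Q1 2026–Q1 2027: 3,910 litres + 88,250 litres + 127,880 litres + 2,970 litres + 37,720 litres = 260,730 litres (under)
Q2 2026–Q2 2027: 88,250 litres + 127,880 litres + 2,970 litres + 37,720 litres + 175,850 litres = 432,670 litres (under)
Q3 2026–Q3 2027: 127,880 litres + 2,970 litres + 37,720 litres + 175,850 litres + 152,100 litres = 496,520 litres (under)
Q4 2026–Q4 2027: 2,970 litres + 37,720 litres + 175,850 litres + 152,100 litres + 165,060 litres = 533,700 litres (under)
Q1 2027–Q1 2028: 37,720 litres + 175,850 litres + 152,100 litres + 165,060 litres + 63,440 litres = 594,170 litres (over)
At least one window exceeds 543,000 litres.

Yes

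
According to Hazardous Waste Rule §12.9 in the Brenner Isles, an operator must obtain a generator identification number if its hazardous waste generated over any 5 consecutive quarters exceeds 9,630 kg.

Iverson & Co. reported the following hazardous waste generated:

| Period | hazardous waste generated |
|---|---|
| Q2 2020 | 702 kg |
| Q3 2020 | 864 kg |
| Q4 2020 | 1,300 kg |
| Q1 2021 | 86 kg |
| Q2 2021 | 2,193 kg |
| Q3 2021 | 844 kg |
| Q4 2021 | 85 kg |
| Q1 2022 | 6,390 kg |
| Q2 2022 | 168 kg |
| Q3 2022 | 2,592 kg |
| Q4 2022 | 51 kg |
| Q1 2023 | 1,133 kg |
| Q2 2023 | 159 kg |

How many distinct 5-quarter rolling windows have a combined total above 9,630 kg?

Q2 2020–Q2 2021: 702 kg + 864 kg + 1,300 kg + 86 kg + 2,193 kg = 5,145 kg (under)
Q3 2020–Q3 2021: 864 kg + 1,300 kg + 86 kg + 2,193 kg + 844 kg = 5,287 kg (under)
Q4 2020–Q4 2021: 1,300 kg + 86 kg + 2,193 kg + 844 kg + 85 kg = 4,508 kg (under)
Q1 2021–Q1 2022: 86 kg + 2,193 kg + 844 kg + 85 kg + 6,390 kg = 9,598 kg (under)
Q2 2021–Q2 2022: 2,193 kg + 844 kg + 85 kg + 6,390 kg + 168 kg = 9,680 kg (over)
Q3 2021–Q3 2022: 844 kg + 85 kg + 6,390 kg + 168 kg + 2,592 kg = 10,079 kg (over)
Q4 2021–Q4 2022: 85 kg + 6,390 kg + 168 kg + 2,592 kg + 51 kg = 9,286 kg (under)
Q1 2022–Q1 2023: 6,390 kg + 168 kg + 2,592 kg + 51 kg + 1,133 kg = 10,334 kg (over)
Q2 2022–Q2 2023: 168 kg + 2,592 kg + 51 kg + 1,133 kg + 159 kg = 4,103 kg (under)
3 windows exceed the threshold.

3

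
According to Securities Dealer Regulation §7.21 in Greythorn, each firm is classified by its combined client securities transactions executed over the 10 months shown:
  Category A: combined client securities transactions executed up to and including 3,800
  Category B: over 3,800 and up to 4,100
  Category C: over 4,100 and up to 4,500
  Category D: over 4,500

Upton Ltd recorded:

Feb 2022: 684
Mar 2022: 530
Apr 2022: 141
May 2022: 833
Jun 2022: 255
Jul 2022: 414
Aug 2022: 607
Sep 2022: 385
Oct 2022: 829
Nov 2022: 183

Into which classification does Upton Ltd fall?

Category D

Combined client securities transactions executed: 684 + 530 + 141 + 833 + 255 + 414 + 607 + 385 + 829 + 183 = 4,861.
4,861 > 4,500, so Category D applies.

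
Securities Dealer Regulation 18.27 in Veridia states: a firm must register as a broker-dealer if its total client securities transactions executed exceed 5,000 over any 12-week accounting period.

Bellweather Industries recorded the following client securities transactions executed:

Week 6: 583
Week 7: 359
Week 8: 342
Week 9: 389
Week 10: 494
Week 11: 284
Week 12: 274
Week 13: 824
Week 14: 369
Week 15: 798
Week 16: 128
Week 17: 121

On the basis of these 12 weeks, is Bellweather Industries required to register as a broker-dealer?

No

Total client securities transactions executed: 583 + 359 + 342 + 389 + 494 + 284 + 274 + 824 + 369 + 798 + 128 + 121 = 4,965.
4,965 ≤ 5,000, so the threshold is not exceeded.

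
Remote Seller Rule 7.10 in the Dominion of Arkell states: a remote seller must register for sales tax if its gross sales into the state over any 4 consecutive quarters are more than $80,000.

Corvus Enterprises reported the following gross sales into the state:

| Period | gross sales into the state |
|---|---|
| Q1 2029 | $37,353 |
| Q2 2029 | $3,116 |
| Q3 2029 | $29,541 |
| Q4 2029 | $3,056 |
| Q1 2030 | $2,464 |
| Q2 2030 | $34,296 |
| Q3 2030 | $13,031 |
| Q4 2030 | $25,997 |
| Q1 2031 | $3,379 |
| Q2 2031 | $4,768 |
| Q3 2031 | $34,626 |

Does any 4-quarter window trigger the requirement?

No

Q1 2029–Q4 2029: $37,353 + $3,116 + $29,541 + $3,056 = $73,066 (under)
Q2 2029–Q1 2030: $3,116 + $29,541 + $3,056 + $2,464 = $38,177 (under)
Q3 2029–Q2 2030: $29,541 + $3,056 + $2,464 + $34,296 = $69,357 (under)
Q4 2029–Q3 2030: $3,056 + $2,464 + $34,296 + $13,031 = $52,847 (under)
Q1 2030–Q4 2030: $2,464 + $34,296 + $13,031 + $25,997 = $75,788 (under)
Q2 2030–Q1 2031: $34,296 + $13,031 + $25,997 + $3,379 = $76,703 (under)
Q3 2030–Q2 2031: $13,031 + $25,997 + $3,379 + $4,768 = $47,175 (under)
Q4 2030–Q3 2031: $25,997 + $3,379 + $4,768 + $34,626 = $68,770 (under)
No window exceeds $80,000.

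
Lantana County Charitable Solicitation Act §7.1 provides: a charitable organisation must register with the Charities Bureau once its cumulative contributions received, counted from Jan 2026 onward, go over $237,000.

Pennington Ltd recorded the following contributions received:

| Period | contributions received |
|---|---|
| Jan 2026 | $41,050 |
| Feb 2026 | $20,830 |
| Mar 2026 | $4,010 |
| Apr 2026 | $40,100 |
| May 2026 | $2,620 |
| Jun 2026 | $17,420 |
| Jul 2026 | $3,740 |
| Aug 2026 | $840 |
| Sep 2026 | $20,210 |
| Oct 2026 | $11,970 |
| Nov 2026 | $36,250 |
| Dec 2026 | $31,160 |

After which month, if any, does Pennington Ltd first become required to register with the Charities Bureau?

Through Jan 2026: $41,050
Through Feb 2026: $61,880
Through Mar 2026: $65,890
Through Apr 2026: $105,990
Through May 2026: $108,610
Through Jun 2026: $126,030
Through Jul 2026: $129,770
Through Aug 2026: $130,610
Through Sep 2026: $150,820
Through Oct 2026: $162,790
Through Nov 2026: $199,040
Through Dec 2026: $230,200
Final cumulative total $230,200 ≤ $237,000; the threshold is never exceeded.

Not triggered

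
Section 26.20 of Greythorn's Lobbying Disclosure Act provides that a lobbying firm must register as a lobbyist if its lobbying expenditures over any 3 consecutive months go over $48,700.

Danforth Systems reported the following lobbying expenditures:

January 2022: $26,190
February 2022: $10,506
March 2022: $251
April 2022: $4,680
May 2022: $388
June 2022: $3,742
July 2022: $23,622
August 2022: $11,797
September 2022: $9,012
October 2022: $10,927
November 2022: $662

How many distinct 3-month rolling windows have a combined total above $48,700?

January 2022–March 2022: $26,190 + $10,506 + $251 = $36,947 (under)
February 2022–April 2022: $10,506 + $251 + $4,680 = $15,437 (under)
March 2022–May 2022: $251 + $4,680 + $388 = $5,319 (under)
April 2022–June 2022: $4,680 + $388 + $3,742 = $8,810 (under)
May 2022–July 2022: $388 + $3,742 + $23,622 = $27,752 (under)
June 2022–August 2022: $3,742 + $23,622 + $11,797 = $39,161 (under)
July 2022–September 2022: $23,622 + $11,797 + $9,012 = $44,431 (under)
August 2022–October 2022: $11,797 + $9,012 + $10,927 = $31,736 (under)
September 2022–November 2022: $9,012 + $10,927 + $662 = $20,601 (under)
0 windows exceed the threshold.

0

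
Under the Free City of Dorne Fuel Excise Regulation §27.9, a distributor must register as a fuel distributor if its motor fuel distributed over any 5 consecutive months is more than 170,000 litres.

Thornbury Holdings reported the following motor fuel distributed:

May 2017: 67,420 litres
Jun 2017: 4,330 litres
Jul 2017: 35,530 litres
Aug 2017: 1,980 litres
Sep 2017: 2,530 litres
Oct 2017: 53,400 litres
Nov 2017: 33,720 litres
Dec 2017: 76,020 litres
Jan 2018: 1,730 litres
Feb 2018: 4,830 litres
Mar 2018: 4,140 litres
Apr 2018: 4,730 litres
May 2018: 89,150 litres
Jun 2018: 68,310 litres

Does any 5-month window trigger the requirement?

May 2017–Sep 2017: 67,420 litres + 4,330 litres + 35,530 litres + 1,980 litres + 2,530 litres = 111,790 litres (under)
Jun 2017–Oct 2017: 4,330 litres + 35,530 litres + 1,980 litres + 2,530 litres + 53,400 litres = 97,770 litres (under)
Jul 2017–Nov 2017: 35,530 litres + 1,980 litres + 2,530 litres + 53,400 litres + 33,720 litres = 127,160 litres (under)
Aug 2017–Dec 2017: 1,980 litres + 2,530 litres + 53,400 litres + 33,720 litres + 76,020 litres = 167,650 litres (under)
Sep 2017–Jan 2018: 2,530 litres + 53,400 litres + 33,720 litres + 76,020 litres + 1,730 litres = 167,400 litres (under)
Oct 2017–Feb 2018: 53,400 litres + 33,720 litres + 76,020 litres + 1,730 litres + 4,830 litres = 169,700 litres (under)
Nov 2017–Mar 2018: 33,720 litres + 76,020 litres + 1,730 litres + 4,830 litres + 4,140 litres = 120,440 litres (under)
Dec 2017–Apr 2018: 76,020 litres + 1,730 litres + 4,830 litres + 4,140 litres + 4,730 litres = 91,450 litres (under)
Jan 2018–May 2018: 1,730 litres + 4,830 litres + 4,140 litres + 4,730 litres + 89,150 litres = 104,580 litres (under)
Feb 2018–Jun 2018: 4,830 litres + 4,140 litres + 4,730 litres + 89,150 litres + 68,310 litres = 171,160 litres (over)
At least one window exceeds 170,000 litres.

Yes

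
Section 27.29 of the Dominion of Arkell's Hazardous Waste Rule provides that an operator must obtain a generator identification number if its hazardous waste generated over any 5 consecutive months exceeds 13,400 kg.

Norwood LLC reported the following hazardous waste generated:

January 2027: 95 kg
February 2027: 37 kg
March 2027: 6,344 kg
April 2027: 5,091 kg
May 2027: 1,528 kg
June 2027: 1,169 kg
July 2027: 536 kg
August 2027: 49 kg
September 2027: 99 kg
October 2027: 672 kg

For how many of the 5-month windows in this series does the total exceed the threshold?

January 2027–May 2027: 95 kg + 37 kg + 6,344 kg + 5,091 kg + 1,528 kg = 13,095 kg (under)
February 2027–June 2027: 37 kg + 6,344 kg + 5,091 kg + 1,528 kg + 1,169 kg = 14,169 kg (over)
March 2027–July 2027: 6,344 kg + 5,091 kg + 1,528 kg + 1,169 kg + 536 kg = 14,668 kg (over)
April 2027–August 2027: 5,091 kg + 1,528 kg + 1,169 kg + 536 kg + 49 kg = 8,373 kg (under)
May 2027–September 2027: 1,528 kg + 1,169 kg + 536 kg + 49 kg + 99 kg = 3,381 kg (under)
June 2027–October 2027: 1,169 kg + 536 kg + 49 kg + 99 kg + 672 kg = 2,525 kg (under)
2 windows exceed the threshold.

2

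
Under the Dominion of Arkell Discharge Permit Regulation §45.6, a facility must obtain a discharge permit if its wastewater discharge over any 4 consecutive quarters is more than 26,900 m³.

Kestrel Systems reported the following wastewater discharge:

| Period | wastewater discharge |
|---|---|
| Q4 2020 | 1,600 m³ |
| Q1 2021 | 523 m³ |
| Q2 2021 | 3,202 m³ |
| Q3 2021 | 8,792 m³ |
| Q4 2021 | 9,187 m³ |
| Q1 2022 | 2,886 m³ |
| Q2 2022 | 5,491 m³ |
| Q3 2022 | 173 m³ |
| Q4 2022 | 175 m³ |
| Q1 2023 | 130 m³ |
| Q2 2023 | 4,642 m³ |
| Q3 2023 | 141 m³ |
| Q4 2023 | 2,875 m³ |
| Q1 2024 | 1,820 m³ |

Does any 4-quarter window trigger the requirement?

No

Q4 2020–Q3 2021: 1,600 m³ + 523 m³ + 3,202 m³ + 8,792 m³ = 14,117 m³ (under)
Q1 2021–Q4 2021: 523 m³ + 3,202 m³ + 8,792 m³ + 9,187 m³ = 21,704 m³ (under)
Q2 2021–Q1 2022: 3,202 m³ + 8,792 m³ + 9,187 m³ + 2,886 m³ = 24,067 m³ (under)
Q3 2021–Q2 2022: 8,792 m³ + 9,187 m³ + 2,886 m³ + 5,491 m³ = 26,356 m³ (under)
Q4 2021–Q3 2022: 9,187 m³ + 2,886 m³ + 5,491 m³ + 173 m³ = 17,737 m³ (under)
Q1 2022–Q4 2022: 2,886 m³ + 5,491 m³ + 173 m³ + 175 m³ = 8,725 m³ (under)
Q2 2022–Q1 2023: 5,491 m³ + 173 m³ + 175 m³ + 130 m³ = 5,969 m³ (under)
Q3 2022–Q2 2023: 173 m³ + 175 m³ + 130 m³ + 4,642 m³ = 5,120 m³ (under)
Q4 2022–Q3 2023: 175 m³ + 130 m³ + 4,642 m³ + 141 m³ = 5,088 m³ (under)
Q1 2023–Q4 2023: 130 m³ + 4,642 m³ + 141 m³ + 2,875 m³ = 7,788 m³ (under)
Q2 2023–Q1 2024: 4,642 m³ + 141 m³ + 2,875 m³ + 1,820 m³ = 9,478 m³ (under)
No window exceeds 26,900 m³.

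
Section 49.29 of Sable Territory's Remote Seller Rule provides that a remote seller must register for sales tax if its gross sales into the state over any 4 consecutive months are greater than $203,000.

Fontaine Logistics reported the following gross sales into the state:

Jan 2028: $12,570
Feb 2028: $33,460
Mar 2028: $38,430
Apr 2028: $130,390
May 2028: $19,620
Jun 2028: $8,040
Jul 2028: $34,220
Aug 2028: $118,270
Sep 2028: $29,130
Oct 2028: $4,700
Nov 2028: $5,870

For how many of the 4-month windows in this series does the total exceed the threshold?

Jan 2028–Apr 2028: $12,570 + $33,460 + $38,430 + $130,390 = $214,850 (over)
Feb 2028–May 2028: $33,460 + $38,430 + $130,390 + $19,620 = $221,900 (over)
Mar 2028–Jun 2028: $38,430 + $130,390 + $19,620 + $8,040 = $196,480 (under)
Apr 2028–Jul 2028: $130,390 + $19,620 + $8,040 + $34,220 = $192,270 (under)
May 2028–Aug 2028: $19,620 + $8,040 + $34,220 + $118,270 = $180,150 (under)
Jun 2028–Sep 2028: $8,040 + $34,220 + $118,270 + $29,130 = $189,660 (under)
Jul 2028–Oct 2028: $34,220 + $118,270 + $29,130 + $4,700 = $186,320 (under)
Aug 2028–Nov 2028: $118,270 + $29,130 + $4,700 + $5,870 = $157,970 (under)
2 windows exceed the threshold.

2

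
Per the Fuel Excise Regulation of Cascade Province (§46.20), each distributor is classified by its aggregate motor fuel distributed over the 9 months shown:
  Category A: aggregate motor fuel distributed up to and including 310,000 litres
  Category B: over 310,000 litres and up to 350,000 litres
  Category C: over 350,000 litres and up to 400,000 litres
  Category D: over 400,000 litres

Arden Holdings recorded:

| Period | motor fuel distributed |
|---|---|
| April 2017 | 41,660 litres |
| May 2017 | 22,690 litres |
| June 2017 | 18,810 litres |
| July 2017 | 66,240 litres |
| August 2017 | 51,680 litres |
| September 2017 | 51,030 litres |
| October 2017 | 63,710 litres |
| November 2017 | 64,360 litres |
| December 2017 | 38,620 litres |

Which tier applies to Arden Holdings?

Category D

Aggregate motor fuel distributed: 41,660 litres + 22,690 litres + 18,810 litres + 66,240 litres + 51,680 litres + 51,030 litres + 63,710 litres + 64,360 litres + 38,620 litres = 418,800 litres.
418,800 litres > 400,000 litres, so Category D applies.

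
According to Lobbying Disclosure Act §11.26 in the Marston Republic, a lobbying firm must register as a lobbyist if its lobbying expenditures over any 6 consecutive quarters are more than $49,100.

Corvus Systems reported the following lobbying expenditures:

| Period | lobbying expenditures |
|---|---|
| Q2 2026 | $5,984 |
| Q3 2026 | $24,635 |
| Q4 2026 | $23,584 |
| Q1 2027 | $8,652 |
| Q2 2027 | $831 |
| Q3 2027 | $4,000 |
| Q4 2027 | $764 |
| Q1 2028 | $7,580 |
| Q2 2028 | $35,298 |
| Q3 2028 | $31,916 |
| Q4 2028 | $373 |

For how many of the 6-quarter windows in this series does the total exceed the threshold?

5

Q2 2026–Q3 2027: $5,984 + $24,635 + $23,584 + $8,652 + $831 + $4,000 = $67,686 (over)
Q3 2026–Q4 2027: $24,635 + $23,584 + $8,652 + $831 + $4,000 + $764 = $62,466 (over)
Q4 2026–Q1 2028: $23,584 + $8,652 + $831 + $4,000 + $764 + $7,580 = $45,411 (under)
Q1 2027–Q2 2028: $8,652 + $831 + $4,000 + $764 + $7,580 + $35,298 = $57,125 (over)
Q2 2027–Q3 2028: $831 + $4,000 + $764 + $7,580 + $35,298 + $31,916 = $80,389 (over)
Q3 2027–Q4 2028: $4,000 + $764 + $7,580 + $35,298 + $31,916 + $373 = $79,931 (over)
5 windows exceed the threshold.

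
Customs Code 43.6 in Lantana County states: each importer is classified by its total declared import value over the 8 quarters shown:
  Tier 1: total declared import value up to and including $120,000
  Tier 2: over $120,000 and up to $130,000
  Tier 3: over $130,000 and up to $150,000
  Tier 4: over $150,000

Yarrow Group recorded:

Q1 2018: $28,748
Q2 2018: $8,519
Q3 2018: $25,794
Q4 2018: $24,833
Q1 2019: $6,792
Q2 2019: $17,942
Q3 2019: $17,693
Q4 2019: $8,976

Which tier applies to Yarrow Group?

Tier 3

Total declared import value: $28,748 + $8,519 + $25,794 + $24,833 + $6,792 + $17,942 + $17,693 + $8,976 = $139,297.
$130,000 < $139,297 ≤ $150,000, so Tier 3 applies.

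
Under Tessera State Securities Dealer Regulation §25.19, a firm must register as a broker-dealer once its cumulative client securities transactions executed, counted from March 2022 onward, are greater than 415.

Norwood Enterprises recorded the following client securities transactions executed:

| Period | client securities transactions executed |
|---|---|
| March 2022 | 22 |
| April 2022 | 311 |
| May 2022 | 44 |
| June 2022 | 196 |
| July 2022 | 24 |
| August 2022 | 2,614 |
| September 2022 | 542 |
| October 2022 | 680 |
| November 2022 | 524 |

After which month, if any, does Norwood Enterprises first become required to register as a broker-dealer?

Through March 2022: 22
Through April 2022: 333
Through May 2022: 377
Through June 2022: 573 ← exceeds threshold

June 2022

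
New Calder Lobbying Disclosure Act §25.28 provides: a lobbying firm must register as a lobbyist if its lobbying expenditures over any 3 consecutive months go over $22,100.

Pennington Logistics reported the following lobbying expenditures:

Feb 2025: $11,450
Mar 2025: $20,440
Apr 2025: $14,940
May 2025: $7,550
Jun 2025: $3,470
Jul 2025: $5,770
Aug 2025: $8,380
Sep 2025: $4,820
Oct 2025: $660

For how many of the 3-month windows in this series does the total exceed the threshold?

3

Feb 2025–Apr 2025: $11,450 + $20,440 + $14,940 = $46,830 (over)
Mar 2025–May 2025: $20,440 + $14,940 + $7,550 = $42,930 (over)
Apr 2025–Jun 2025: $14,940 + $7,550 + $3,470 = $25,960 (over)
May 2025–Jul 2025: $7,550 + $3,470 + $5,770 = $16,790 (under)
Jun 2025–Aug 2025: $3,470 + $5,770 + $8,380 = $17,620 (under)
Jul 2025–Sep 2025: $5,770 + $8,380 + $4,820 = $18,970 (under)
Aug 2025–Oct 2025: $8,380 + $4,820 + $660 = $13,860 (under)
3 windows exceed the threshold.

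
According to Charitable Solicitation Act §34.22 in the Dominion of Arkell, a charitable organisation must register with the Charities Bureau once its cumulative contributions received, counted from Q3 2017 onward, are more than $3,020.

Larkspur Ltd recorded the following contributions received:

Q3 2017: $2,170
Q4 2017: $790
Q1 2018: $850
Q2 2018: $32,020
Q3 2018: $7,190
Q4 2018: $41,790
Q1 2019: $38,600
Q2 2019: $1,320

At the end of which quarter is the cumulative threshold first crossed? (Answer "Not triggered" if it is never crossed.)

Q1 2018

Through Q3 2017: $2,170
Through Q4 2017: $2,960
Through Q1 2018: $3,810 ← exceeds threshold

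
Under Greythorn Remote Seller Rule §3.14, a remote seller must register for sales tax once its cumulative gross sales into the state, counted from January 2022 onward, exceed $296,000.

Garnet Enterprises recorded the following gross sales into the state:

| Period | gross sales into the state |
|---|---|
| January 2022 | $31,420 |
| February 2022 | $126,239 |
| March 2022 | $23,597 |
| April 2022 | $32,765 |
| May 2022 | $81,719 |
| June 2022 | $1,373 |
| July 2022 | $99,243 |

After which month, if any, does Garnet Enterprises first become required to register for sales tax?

June 2022

Through January 2022: $31,420
Through February 2022: $157,659
Through March 2022: $181,256
Through April 2022: $214,021
Through May 2022: $295,740
Through June 2022: $297,113 ← exceeds threshold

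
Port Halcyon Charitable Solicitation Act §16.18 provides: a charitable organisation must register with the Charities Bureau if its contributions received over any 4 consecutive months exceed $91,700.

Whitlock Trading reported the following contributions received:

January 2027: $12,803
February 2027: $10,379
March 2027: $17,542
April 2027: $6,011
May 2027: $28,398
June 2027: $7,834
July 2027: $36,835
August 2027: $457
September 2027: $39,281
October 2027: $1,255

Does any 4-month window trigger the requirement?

No

January 2027–April 2027: $12,803 + $10,379 + $17,542 + $6,011 = $46,735 (under)
February 2027–May 2027: $10,379 + $17,542 + $6,011 + $28,398 = $62,330 (under)
March 2027–June 2027: $17,542 + $6,011 + $28,398 + $7,834 = $59,785 (under)
April 2027–July 2027: $6,011 + $28,398 + $7,834 + $36,835 = $79,078 (under)
May 2027–August 2027: $28,398 + $7,834 + $36,835 + $457 = $73,524 (under)
June 2027–September 2027: $7,834 + $36,835 + $457 + $39,281 = $84,407 (under)
July 2027–October 2027: $36,835 + $457 + $39,281 + $1,255 = $77,828 (under)
No window exceeds $91,700.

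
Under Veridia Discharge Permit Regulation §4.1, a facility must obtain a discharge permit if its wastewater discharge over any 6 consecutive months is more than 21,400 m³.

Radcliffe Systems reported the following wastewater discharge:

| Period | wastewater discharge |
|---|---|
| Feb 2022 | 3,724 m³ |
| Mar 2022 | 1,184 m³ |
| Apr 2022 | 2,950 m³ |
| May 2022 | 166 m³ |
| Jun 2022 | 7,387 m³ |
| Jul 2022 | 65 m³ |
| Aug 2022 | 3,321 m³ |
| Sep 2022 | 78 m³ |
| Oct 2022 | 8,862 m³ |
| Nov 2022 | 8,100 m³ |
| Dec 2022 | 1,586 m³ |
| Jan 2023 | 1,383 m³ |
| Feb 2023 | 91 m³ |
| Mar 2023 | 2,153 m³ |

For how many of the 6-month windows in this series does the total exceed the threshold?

4

Feb 2022–Jul 2022: 3,724 m³ + 1,184 m³ + 2,950 m³ + 166 m³ + 7,387 m³ + 65 m³ = 15,476 m³ (under)
Mar 2022–Aug 2022: 1,184 m³ + 2,950 m³ + 166 m³ + 7,387 m³ + 65 m³ + 3,321 m³ = 15,073 m³ (under)
Apr 2022–Sep 2022: 2,950 m³ + 166 m³ + 7,387 m³ + 65 m³ + 3,321 m³ + 78 m³ = 13,967 m³ (under)
May 2022–Oct 2022: 166 m³ + 7,387 m³ + 65 m³ + 3,321 m³ + 78 m³ + 8,862 m³ = 19,879 m³ (under)
Jun 2022–Nov 2022: 7,387 m³ + 65 m³ + 3,321 m³ + 78 m³ + 8,862 m³ + 8,100 m³ = 27,813 m³ (over)
Jul 2022–Dec 2022: 65 m³ + 3,321 m³ + 78 m³ + 8,862 m³ + 8,100 m³ + 1,586 m³ = 22,012 m³ (over)
Aug 2022–Jan 2023: 3,321 m³ + 78 m³ + 8,862 m³ + 8,100 m³ + 1,586 m³ + 1,383 m³ = 23,330 m³ (over)
Sep 2022–Feb 2023: 78 m³ + 8,862 m³ + 8,100 m³ + 1,586 m³ + 1,383 m³ + 91 m³ = 20,100 m³ (under)
Oct 2022–Mar 2023: 8,862 m³ + 8,100 m³ + 1,586 m³ + 1,383 m³ + 91 m³ + 2,153 m³ = 22,175 m³ (over)
4 windows exceed the threshold.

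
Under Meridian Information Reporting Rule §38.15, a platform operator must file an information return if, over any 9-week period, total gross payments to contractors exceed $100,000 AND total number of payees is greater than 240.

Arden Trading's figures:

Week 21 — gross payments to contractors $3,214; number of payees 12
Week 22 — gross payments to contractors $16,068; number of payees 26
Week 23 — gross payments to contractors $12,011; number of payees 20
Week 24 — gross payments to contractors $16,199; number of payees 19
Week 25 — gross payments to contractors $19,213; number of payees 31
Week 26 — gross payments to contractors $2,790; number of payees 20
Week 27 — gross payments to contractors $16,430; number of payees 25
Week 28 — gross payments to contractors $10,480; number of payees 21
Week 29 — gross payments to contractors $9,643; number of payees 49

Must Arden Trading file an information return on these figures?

Total gross payments to contractors: $3,214 + $16,068 + $12,011 + $16,199 + $19,213 + $2,790 + $16,430 + $10,480 + $9,643 = $106,048 (> $100,000).
Total number of payees: 12 + 26 + 20 + 19 + 31 + 20 + 25 + 21 + 49 = 223 (≤ 240).
The test is 'and': the rule requires both, and at least one is not exceeded.

No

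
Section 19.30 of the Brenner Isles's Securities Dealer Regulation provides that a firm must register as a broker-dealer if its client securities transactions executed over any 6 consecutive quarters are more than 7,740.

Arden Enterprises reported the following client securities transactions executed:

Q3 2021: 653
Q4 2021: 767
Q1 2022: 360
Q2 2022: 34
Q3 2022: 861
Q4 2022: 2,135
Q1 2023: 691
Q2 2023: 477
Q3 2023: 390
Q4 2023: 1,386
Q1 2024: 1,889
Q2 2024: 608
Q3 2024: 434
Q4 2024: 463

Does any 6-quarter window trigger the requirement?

No

Q3 2021–Q4 2022: 653 + 767 + 360 + 34 + 861 + 2,135 = 4,810 (under)
Q4 2021–Q1 2023: 767 + 360 + 34 + 861 + 2,135 + 691 = 4,848 (under)
Q1 2022–Q2 2023: 360 + 34 + 861 + 2,135 + 691 + 477 = 4,558 (under)
Q2 2022–Q3 2023: 34 + 861 + 2,135 + 691 + 477 + 390 = 4,588 (under)
Q3 2022–Q4 2023: 861 + 2,135 + 691 + 477 + 390 + 1,386 = 5,940 (under)
Q4 2022–Q1 2024: 2,135 + 691 + 477 + 390 + 1,386 + 1,889 = 6,968 (under)
Q1 2023–Q2 2024: 691 + 477 + 390 + 1,386 + 1,889 + 608 = 5,441 (under)
Q2 2023–Q3 2024: 477 + 390 + 1,386 + 1,889 + 608 + 434 = 5,184 (under)
Q3 2023–Q4 2024: 390 + 1,386 + 1,889 + 608 + 434 + 463 = 5,170 (under)
No window exceeds 7,740.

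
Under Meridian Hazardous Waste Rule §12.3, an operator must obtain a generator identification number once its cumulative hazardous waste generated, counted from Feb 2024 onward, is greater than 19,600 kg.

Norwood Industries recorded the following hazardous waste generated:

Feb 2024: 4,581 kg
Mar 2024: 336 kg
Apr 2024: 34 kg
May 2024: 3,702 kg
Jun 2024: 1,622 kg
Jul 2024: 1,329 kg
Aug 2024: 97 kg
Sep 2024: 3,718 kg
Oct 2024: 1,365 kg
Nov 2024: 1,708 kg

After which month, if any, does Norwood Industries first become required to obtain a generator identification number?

Not triggered

Through Feb 2024: 4,581 kg
Through Mar 2024: 4,917 kg
Through Apr 2024: 4,951 kg
Through May 2024: 8,653 kg
Through Jun 2024: 10,275 kg
Through Jul 2024: 11,604 kg
Through Aug 2024: 11,701 kg
Through Sep 2024: 15,419 kg
Through Oct 2024: 16,784 kg
Through Nov 2024: 18,492 kg
Final cumulative total 18,492 kg ≤ 19,600 kg; the threshold is never exceeded.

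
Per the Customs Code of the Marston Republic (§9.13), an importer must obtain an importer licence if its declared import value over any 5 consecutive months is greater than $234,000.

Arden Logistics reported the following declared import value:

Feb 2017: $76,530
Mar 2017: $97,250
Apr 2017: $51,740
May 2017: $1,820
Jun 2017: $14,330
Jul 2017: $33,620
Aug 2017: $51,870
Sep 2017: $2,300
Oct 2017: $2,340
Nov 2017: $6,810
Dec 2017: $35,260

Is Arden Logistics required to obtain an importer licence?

Feb 2017–Jun 2017: $76,530 + $97,250 + $51,740 + $1,820 + $14,330 = $241,670 (over)
Mar 2017–Jul 2017: $97,250 + $51,740 + $1,820 + $14,330 + $33,620 = $198,760 (under)
Apr 2017–Aug 2017: $51,740 + $1,820 + $14,330 + $33,620 + $51,870 = $153,380 (under)
May 2017–Sep 2017: $1,820 + $14,330 + $33,620 + $51,870 + $2,300 = $103,940 (under)
Jun 2017–Oct 2017: $14,330 + $33,620 + $51,870 + $2,300 + $2,340 = $104,460 (under)
Jul 2017–Nov 2017: $33,620 + $51,870 + $2,300 + $2,340 + $6,810 = $96,940 (under)
Aug 2017–Dec 2017: $51,870 + $2,300 + $2,340 + $6,810 + $35,260 = $98,580 (under)
At least one window exceeds $234,000.

Yes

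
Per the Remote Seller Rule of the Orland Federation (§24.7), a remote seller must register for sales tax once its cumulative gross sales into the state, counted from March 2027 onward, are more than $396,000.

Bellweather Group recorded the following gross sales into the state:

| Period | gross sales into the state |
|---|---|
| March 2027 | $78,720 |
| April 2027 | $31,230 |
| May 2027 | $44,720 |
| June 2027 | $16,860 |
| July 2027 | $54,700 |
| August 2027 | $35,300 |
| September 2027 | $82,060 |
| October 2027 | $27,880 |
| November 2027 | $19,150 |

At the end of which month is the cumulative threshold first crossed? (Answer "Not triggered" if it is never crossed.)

Not triggered

Through March 2027: $78,720
Through April 2027: $109,950
Through May 2027: $154,670
Through June 2027: $171,530
Through July 2027: $226,230
Through August 2027: $261,530
Through September 2027: $343,590
Through October 2027: $371,470
Through November 2027: $390,620
Final cumulative total $390,620 ≤ $396,000; the threshold is never exceeded.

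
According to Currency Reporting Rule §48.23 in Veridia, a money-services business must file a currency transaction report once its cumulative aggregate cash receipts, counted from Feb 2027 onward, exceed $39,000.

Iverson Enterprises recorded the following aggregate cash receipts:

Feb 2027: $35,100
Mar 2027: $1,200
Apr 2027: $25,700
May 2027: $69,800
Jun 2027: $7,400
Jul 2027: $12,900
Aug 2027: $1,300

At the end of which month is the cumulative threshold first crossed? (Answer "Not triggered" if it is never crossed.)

Through Feb 2027: $35,100
Through Mar 2027: $36,300
Through Apr 2027: $62,000 ← exceeds threshold

Apr 2027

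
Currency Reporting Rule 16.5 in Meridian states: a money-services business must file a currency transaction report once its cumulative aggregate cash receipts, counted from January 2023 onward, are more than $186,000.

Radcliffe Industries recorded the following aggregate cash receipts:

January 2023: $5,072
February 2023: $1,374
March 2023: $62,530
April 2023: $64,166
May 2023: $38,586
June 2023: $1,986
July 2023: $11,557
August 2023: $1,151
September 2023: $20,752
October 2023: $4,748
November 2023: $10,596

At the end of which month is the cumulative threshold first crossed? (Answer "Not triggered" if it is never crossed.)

Through January 2023: $5,072
Through February 2023: $6,446
Through March 2023: $68,976
Through April 2023: $133,142
Through May 2023: $171,728
Through June 2023: $173,714
Through July 2023: $185,271
Through August 2023: $186,422 ← exceeds threshold

August 2023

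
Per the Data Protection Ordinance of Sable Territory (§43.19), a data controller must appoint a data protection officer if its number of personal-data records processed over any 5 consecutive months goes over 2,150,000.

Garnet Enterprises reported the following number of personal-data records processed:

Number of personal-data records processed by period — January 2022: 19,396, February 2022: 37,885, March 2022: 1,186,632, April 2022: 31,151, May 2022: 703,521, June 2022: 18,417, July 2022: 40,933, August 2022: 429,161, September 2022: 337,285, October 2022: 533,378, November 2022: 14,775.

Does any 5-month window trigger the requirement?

No

January 2022–May 2022: 19,396 + 37,885 + 1,186,632 + 31,151 + 703,521 = 1,978,585 (under)
February 2022–June 2022: 37,885 + 1,186,632 + 31,151 + 703,521 + 18,417 = 1,977,606 (under)
March 2022–July 2022: 1,186,632 + 31,151 + 703,521 + 18,417 + 40,933 = 1,980,654 (under)
April 2022–August 2022: 31,151 + 703,521 + 18,417 + 40,933 + 429,161 = 1,223,183 (under)
May 2022–September 2022: 703,521 + 18,417 + 40,933 + 429,161 + 337,285 = 1,529,317 (under)
June 2022–October 2022: 18,417 + 40,933 + 429,161 + 337,285 + 533,378 = 1,359,174 (under)
July 2022–November 2022: 40,933 + 429,161 + 337,285 + 533,378 + 14,775 = 1,355,532 (under)
No window exceeds 2,150,000.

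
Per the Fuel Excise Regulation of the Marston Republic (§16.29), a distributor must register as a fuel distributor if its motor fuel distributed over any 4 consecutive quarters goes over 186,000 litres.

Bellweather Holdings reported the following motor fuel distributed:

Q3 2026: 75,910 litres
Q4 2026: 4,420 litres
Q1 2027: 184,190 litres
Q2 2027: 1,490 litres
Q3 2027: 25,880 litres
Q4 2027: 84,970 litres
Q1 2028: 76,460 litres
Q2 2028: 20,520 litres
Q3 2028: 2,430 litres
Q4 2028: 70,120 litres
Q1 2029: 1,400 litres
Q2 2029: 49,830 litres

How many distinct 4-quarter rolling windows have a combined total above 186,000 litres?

5

Q3 2026–Q2 2027: 75,910 litres + 4,420 litres + 184,190 litres + 1,490 litres = 266,010 litres (over)
Q4 2026–Q3 2027: 4,420 litres + 184,190 litres + 1,490 litres + 25,880 litres = 215,980 litres (over)
Q1 2027–Q4 2027: 184,190 litres + 1,490 litres + 25,880 litres + 84,970 litres = 296,530 litres (over)
Q2 2027–Q1 2028: 1,490 litres + 25,880 litres + 84,970 litres + 76,460 litres = 188,800 litres (over)
Q3 2027–Q2 2028: 25,880 litres + 84,970 litres + 76,460 litres + 20,520 litres = 207,830 litres (over)
Q4 2027–Q3 2028: 84,970 litres + 76,460 litres + 20,520 litres + 2,430 litres = 184,380 litres (under)
Q1 2028–Q4 2028: 76,460 litres + 20,520 litres + 2,430 litres + 70,120 litres = 169,530 litres (under)
Q2 2028–Q1 2029: 20,520 litres + 2,430 litres + 70,120 litres + 1,400 litres = 94,470 litres (under)
Q3 2028–Q2 2029: 2,430 litres + 70,120 litres + 1,400 litres + 49,830 litres = 123,780 litres (under)
5 windows exceed the threshold.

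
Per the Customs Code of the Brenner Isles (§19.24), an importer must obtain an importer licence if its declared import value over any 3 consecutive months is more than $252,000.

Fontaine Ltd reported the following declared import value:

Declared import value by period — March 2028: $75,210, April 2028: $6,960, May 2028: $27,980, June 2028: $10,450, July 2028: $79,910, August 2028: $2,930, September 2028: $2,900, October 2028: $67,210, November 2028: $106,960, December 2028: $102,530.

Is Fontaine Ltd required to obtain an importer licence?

March 2028–May 2028: $75,210 + $6,960 + $27,980 = $110,150 (under)
April 2028–June 2028: $6,960 + $27,980 + $10,450 = $45,390 (under)
May 2028–July 2028: $27,980 + $10,450 + $79,910 = $118,340 (under)
June 2028–August 2028: $10,450 + $79,910 + $2,930 = $93,290 (under)
July 2028–September 2028: $79,910 + $2,930 + $2,900 = $85,740 (under)
August 2028–October 2028: $2,930 + $2,900 + $67,210 = $73,040 (under)
September 2028–November 2028: $2,900 + $67,210 + $106,960 = $177,070 (under)
October 2028–December 2028: $67,210 + $106,960 + $102,530 = $276,700 (over)
At least one window exceeds $252,000.

Yes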